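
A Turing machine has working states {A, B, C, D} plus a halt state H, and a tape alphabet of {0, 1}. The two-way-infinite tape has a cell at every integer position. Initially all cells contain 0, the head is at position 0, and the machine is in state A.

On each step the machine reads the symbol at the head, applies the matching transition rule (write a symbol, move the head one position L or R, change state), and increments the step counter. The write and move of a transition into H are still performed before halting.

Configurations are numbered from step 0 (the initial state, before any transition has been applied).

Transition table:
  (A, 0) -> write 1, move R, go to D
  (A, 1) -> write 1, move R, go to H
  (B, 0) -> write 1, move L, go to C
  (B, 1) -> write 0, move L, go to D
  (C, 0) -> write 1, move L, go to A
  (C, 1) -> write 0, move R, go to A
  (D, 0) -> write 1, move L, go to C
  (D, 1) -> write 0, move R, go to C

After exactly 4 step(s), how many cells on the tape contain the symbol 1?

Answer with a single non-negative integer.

Answer: 1

Derivation:
Step 1: in state A at pos 0, read 0 -> (A,0)->write 1,move R,goto D. Now: state=D, head=1, tape[-1..2]=0100 (head:   ^)
Step 2: in state D at pos 1, read 0 -> (D,0)->write 1,move L,goto C. Now: state=C, head=0, tape[-1..2]=0110 (head:  ^)
Step 3: in state C at pos 0, read 1 -> (C,1)->write 0,move R,goto A. Now: state=A, head=1, tape[-1..2]=0010 (head:   ^)
Step 4: in state A at pos 1, read 1 -> (A,1)->write 1,move R,goto H. Now: state=H, head=2, tape[-1..3]=00100 (head:    ^)
Cells containing 1 after step 4: {1} -> 1 cell(s)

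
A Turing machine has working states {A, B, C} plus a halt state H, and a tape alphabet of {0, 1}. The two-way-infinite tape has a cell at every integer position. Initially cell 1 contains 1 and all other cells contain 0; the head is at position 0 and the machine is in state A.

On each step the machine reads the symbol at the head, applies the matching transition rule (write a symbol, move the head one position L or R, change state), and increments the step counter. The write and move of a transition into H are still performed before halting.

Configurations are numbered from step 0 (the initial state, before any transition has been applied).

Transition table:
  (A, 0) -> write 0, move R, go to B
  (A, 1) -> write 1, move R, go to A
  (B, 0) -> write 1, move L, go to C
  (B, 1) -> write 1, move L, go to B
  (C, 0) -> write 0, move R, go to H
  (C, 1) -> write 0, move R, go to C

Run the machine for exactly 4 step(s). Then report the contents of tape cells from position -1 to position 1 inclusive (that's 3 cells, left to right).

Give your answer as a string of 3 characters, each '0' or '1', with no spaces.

Step 1: in state A at pos 0, read 0 -> (A,0)->write 0,move R,goto B. Now: state=B, head=1, tape[-1..2]=0010 (head:   ^)
Step 2: in state B at pos 1, read 1 -> (B,1)->write 1,move L,goto B. Now: state=B, head=0, tape[-1..2]=0010 (head:  ^)
Step 3: in state B at pos 0, read 0 -> (B,0)->write 1,move L,goto C. Now: state=C, head=-1, tape[-2..2]=00110 (head:  ^)
Step 4: in state C at pos -1, read 0 -> (C,0)->write 0,move R,goto H. Now: state=H, head=0, tape[-2..2]=00110 (head:   ^)

Answer: 011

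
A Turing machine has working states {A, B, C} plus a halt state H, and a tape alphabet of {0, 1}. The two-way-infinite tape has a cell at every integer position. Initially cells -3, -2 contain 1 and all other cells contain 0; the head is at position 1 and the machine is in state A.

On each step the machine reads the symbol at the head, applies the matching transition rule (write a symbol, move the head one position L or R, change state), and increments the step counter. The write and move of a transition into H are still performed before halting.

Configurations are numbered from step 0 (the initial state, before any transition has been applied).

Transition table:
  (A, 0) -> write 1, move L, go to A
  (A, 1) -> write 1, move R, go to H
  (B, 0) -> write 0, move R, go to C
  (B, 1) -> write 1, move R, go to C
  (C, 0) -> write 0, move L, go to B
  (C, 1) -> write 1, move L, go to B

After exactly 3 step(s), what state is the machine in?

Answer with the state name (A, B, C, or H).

Step 1: in state A at pos 1, read 0 -> (A,0)->write 1,move L,goto A. Now: state=A, head=0, tape[-4..2]=0110010 (head:     ^)
Step 2: in state A at pos 0, read 0 -> (A,0)->write 1,move L,goto A. Now: state=A, head=-1, tape[-4..2]=0110110 (head:    ^)
Step 3: in state A at pos -1, read 0 -> (A,0)->write 1,move L,goto A. Now: state=A, head=-2, tape[-4..2]=0111110 (head:   ^)

Answer: A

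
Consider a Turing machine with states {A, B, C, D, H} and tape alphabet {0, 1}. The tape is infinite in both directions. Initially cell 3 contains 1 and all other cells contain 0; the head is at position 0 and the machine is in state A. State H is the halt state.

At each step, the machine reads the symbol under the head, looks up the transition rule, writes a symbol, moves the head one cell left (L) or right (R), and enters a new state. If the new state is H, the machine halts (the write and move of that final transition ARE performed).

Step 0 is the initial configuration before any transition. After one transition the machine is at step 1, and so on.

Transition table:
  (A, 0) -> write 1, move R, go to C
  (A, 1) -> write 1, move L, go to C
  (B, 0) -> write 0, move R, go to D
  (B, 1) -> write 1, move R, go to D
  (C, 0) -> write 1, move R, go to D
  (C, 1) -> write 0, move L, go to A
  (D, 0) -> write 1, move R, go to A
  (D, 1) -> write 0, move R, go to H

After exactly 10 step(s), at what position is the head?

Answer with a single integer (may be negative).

Step 1: in state A at pos 0, read 0 -> (A,0)->write 1,move R,goto C. Now: state=C, head=1, tape[-1..4]=010010 (head:   ^)
Step 2: in state C at pos 1, read 0 -> (C,0)->write 1,move R,goto D. Now: state=D, head=2, tape[-1..4]=011010 (head:    ^)
Step 3: in state D at pos 2, read 0 -> (D,0)->write 1,move R,goto A. Now: state=A, head=3, tape[-1..4]=011110 (head:     ^)
Step 4: in state A at pos 3, read 1 -> (A,1)->write 1,move L,goto C. Now: state=C, head=2, tape[-1..4]=011110 (head:    ^)
Step 5: in state C at pos 2, read 1 -> (C,1)->write 0,move L,goto A. Now: state=A, head=1, tape[-1..4]=011010 (head:   ^)
Step 6: in state A at pos 1, read 1 -> (A,1)->write 1,move L,goto C. Now: state=C, head=0, tape[-1..4]=011010 (head:  ^)
Step 7: in state C at pos 0, read 1 -> (C,1)->write 0,move L,goto A. Now: state=A, head=-1, tape[-2..4]=0001010 (head:  ^)
Step 8: in state A at pos -1, read 0 -> (A,0)->write 1,move R,goto C. Now: state=C, head=0, tape[-2..4]=0101010 (head:   ^)
Step 9: in state C at pos 0, read 0 -> (C,0)->write 1,move R,goto D. Now: state=D, head=1, tape[-2..4]=0111010 (head:    ^)
Step 10: in state D at pos 1, read 1 -> (D,1)->write 0,move R,goto H. Now: state=H, head=2, tape[-2..4]=0110010 (head:     ^)

Answer: 2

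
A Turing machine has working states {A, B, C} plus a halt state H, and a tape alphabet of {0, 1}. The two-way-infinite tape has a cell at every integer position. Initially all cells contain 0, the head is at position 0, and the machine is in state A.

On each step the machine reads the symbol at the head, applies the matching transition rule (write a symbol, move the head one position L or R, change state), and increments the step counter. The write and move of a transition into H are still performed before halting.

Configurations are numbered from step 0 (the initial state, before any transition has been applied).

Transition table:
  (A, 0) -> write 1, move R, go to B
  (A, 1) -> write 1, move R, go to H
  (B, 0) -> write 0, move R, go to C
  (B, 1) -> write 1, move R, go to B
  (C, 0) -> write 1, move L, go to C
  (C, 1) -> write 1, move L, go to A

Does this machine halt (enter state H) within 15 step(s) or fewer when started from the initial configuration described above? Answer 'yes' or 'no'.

Step 1: in state A at pos 0, read 0 -> (A,0)->write 1,move R,goto B. Now: state=B, head=1, tape[-1..2]=0100 (head:   ^)
Step 2: in state B at pos 1, read 0 -> (B,0)->write 0,move R,goto C. Now: state=C, head=2, tape[-1..3]=01000 (head:    ^)
Step 3: in state C at pos 2, read 0 -> (C,0)->write 1,move L,goto C. Now: state=C, head=1, tape[-1..3]=01010 (head:   ^)
Step 4: in state C at pos 1, read 0 -> (C,0)->write 1,move L,goto C. Now: state=C, head=0, tape[-1..3]=01110 (head:  ^)
Step 5: in state C at pos 0, read 1 -> (C,1)->write 1,move L,goto A. Now: state=A, head=-1, tape[-2..3]=001110 (head:  ^)
Step 6: in state A at pos -1, read 0 -> (A,0)->write 1,move R,goto B. Now: state=B, head=0, tape[-2..3]=011110 (head:   ^)
Step 7: in state B at pos 0, read 1 -> (B,1)->write 1,move R,goto B. Now: state=B, head=1, tape[-2..3]=011110 (head:    ^)
Step 8: in state B at pos 1, read 1 -> (B,1)->write 1,move R,goto B. Now: state=B, head=2, tape[-2..3]=011110 (head:     ^)
Step 9: in state B at pos 2, read 1 -> (B,1)->write 1,move R,goto B. Now: state=B, head=3, tape[-2..4]=0111100 (head:      ^)
Step 10: in state B at pos 3, read 0 -> (B,0)->write 0,move R,goto C. Now: state=C, head=4, tape[-2..5]=01111000 (head:       ^)
Step 11: in state C at pos 4, read 0 -> (C,0)->write 1,move L,goto C. Now: state=C, head=3, tape[-2..5]=01111010 (head:      ^)
Step 12: in state C at pos 3, read 0 -> (C,0)->write 1,move L,goto C. Now: state=C, head=2, tape[-2..5]=01111110 (head:     ^)
Step 13: in state C at pos 2, read 1 -> (C,1)->write 1,move L,goto A. Now: state=A, head=1, tape[-2..5]=01111110 (head:    ^)
Step 14: in state A at pos 1, read 1 -> (A,1)->write 1,move R,goto H. Now: state=H, head=2, tape[-2..5]=01111110 (head:     ^)
State H reached at step 14; 14 <= 15 -> yes

Answer: yes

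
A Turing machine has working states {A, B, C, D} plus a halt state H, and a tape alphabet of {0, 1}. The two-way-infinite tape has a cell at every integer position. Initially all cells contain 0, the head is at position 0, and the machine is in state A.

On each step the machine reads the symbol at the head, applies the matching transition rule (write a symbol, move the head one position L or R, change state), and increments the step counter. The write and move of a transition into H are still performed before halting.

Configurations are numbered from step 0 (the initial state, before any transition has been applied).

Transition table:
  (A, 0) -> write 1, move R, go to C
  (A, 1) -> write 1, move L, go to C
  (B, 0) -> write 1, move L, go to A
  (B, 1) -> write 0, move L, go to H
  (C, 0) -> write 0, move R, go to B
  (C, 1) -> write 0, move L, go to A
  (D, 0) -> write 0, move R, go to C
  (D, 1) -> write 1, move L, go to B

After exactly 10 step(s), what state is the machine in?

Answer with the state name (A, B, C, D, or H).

Step 1: in state A at pos 0, read 0 -> (A,0)->write 1,move R,goto C. Now: state=C, head=1, tape[-1..2]=0100 (head:   ^)
Step 2: in state C at pos 1, read 0 -> (C,0)->write 0,move R,goto B. Now: state=B, head=2, tape[-1..3]=01000 (head:    ^)
Step 3: in state B at pos 2, read 0 -> (B,0)->write 1,move L,goto A. Now: state=A, head=1, tape[-1..3]=01010 (head:   ^)
Step 4: in state A at pos 1, read 0 -> (A,0)->write 1,move R,goto C. Now: state=C, head=2, tape[-1..3]=01110 (head:    ^)
Step 5: in state C at pos 2, read 1 -> (C,1)->write 0,move L,goto A. Now: state=A, head=1, tape[-1..3]=01100 (head:   ^)
Step 6: in state A at pos 1, read 1 -> (A,1)->write 1,move L,goto C. Now: state=C, head=0, tape[-1..3]=01100 (head:  ^)
Step 7: in state C at pos 0, read 1 -> (C,1)->write 0,move L,goto A. Now: state=A, head=-1, tape[-2..3]=000100 (head:  ^)
Step 8: in state A at pos -1, read 0 -> (A,0)->write 1,move R,goto C. Now: state=C, head=0, tape[-2..3]=010100 (head:   ^)
Step 9: in state C at pos 0, read 0 -> (C,0)->write 0,move R,goto B. Now: state=B, head=1, tape[-2..3]=010100 (head:    ^)
Step 10: in state B at pos 1, read 1 -> (B,1)->write 0,move L,goto H. Now: state=H, head=0, tape[-2..3]=010000 (head:   ^)

Answer: H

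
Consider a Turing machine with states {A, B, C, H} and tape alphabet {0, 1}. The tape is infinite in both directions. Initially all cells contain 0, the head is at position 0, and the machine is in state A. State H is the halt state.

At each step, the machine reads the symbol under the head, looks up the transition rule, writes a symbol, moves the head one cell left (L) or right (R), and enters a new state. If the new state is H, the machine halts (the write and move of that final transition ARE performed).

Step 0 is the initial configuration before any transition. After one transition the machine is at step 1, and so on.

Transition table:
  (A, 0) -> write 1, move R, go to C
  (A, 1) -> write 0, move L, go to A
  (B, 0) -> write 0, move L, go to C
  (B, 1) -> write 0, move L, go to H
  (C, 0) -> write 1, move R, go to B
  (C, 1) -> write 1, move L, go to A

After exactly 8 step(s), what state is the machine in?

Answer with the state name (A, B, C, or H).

Answer: H

Derivation:
Step 1: in state A at pos 0, read 0 -> (A,0)->write 1,move R,goto C. Now: state=C, head=1, tape[-1..2]=0100 (head:   ^)
Step 2: in state C at pos 1, read 0 -> (C,0)->write 1,move R,goto B. Now: state=B, head=2, tape[-1..3]=01100 (head:    ^)
Step 3: in state B at pos 2, read 0 -> (B,0)->write 0,move L,goto C. Now: state=C, head=1, tape[-1..3]=01100 (head:   ^)
Step 4: in state C at pos 1, read 1 -> (C,1)->write 1,move L,goto A. Now: state=A, head=0, tape[-1..3]=01100 (head:  ^)
Step 5: in state A at pos 0, read 1 -> (A,1)->write 0,move L,goto A. Now: state=A, head=-1, tape[-2..3]=000100 (head:  ^)
Step 6: in state A at pos -1, read 0 -> (A,0)->write 1,move R,goto C. Now: state=C, head=0, tape[-2..3]=010100 (head:   ^)
Step 7: in state C at pos 0, read 0 -> (C,0)->write 1,move R,goto B. Now: state=B, head=1, tape[-2..3]=011100 (head:    ^)
Step 8: in state B at pos 1, read 1 -> (B,1)->write 0,move L,goto H. Now: state=H, head=0, tape[-2..3]=011000 (head:   ^)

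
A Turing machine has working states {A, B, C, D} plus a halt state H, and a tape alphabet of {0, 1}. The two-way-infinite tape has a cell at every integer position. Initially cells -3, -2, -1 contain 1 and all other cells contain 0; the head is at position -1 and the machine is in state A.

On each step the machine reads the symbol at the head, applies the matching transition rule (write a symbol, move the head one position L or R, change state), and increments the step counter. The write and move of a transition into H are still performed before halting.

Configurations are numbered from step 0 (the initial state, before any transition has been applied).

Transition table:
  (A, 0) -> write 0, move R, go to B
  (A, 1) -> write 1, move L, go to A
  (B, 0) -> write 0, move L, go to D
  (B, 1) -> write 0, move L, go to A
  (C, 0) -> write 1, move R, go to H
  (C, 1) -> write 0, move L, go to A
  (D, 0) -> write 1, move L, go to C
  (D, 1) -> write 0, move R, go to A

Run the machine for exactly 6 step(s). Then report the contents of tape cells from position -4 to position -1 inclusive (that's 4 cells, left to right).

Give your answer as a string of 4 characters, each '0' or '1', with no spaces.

Step 1: in state A at pos -1, read 1 -> (A,1)->write 1,move L,goto A. Now: state=A, head=-2, tape[-4..0]=01110 (head:   ^)
Step 2: in state A at pos -2, read 1 -> (A,1)->write 1,move L,goto A. Now: state=A, head=-3, tape[-4..0]=01110 (head:  ^)
Step 3: in state A at pos -3, read 1 -> (A,1)->write 1,move L,goto A. Now: state=A, head=-4, tape[-5..0]=001110 (head:  ^)
Step 4: in state A at pos -4, read 0 -> (A,0)->write 0,move R,goto B. Now: state=B, head=-3, tape[-5..0]=001110 (head:   ^)
Step 5: in state B at pos -3, read 1 -> (B,1)->write 0,move L,goto A. Now: state=A, head=-4, tape[-5..0]=000110 (head:  ^)
Step 6: in state A at pos -4, read 0 -> (A,0)->write 0,move R,goto B. Now: state=B, head=-3, tape[-5..0]=000110 (head:   ^)

Answer: 0011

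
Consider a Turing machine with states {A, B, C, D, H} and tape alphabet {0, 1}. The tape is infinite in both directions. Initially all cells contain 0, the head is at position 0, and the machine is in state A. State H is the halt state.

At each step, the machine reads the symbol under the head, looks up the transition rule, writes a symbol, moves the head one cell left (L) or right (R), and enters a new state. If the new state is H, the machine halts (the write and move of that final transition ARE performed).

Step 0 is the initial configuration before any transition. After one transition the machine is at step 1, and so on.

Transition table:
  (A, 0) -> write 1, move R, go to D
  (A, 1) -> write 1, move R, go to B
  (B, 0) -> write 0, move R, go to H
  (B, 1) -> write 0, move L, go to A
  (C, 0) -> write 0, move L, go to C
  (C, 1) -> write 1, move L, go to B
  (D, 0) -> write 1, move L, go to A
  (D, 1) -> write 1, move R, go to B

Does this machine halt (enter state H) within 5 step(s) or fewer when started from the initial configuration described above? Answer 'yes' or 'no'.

Step 1: in state A at pos 0, read 0 -> (A,0)->write 1,move R,goto D. Now: state=D, head=1, tape[-1..2]=0100 (head:   ^)
Step 2: in state D at pos 1, read 0 -> (D,0)->write 1,move L,goto A. Now: state=A, head=0, tape[-1..2]=0110 (head:  ^)
Step 3: in state A at pos 0, read 1 -> (A,1)->write 1,move R,goto B. Now: state=B, head=1, tape[-1..2]=0110 (head:   ^)
Step 4: in state B at pos 1, read 1 -> (B,1)->write 0,move L,goto A. Now: state=A, head=0, tape[-1..2]=0100 (head:  ^)
Step 5: in state A at pos 0, read 1 -> (A,1)->write 1,move R,goto B. Now: state=B, head=1, tape[-1..2]=0100 (head:   ^)
After 5 step(s): state = B (not H) -> not halted within 5 -> no

Answer: no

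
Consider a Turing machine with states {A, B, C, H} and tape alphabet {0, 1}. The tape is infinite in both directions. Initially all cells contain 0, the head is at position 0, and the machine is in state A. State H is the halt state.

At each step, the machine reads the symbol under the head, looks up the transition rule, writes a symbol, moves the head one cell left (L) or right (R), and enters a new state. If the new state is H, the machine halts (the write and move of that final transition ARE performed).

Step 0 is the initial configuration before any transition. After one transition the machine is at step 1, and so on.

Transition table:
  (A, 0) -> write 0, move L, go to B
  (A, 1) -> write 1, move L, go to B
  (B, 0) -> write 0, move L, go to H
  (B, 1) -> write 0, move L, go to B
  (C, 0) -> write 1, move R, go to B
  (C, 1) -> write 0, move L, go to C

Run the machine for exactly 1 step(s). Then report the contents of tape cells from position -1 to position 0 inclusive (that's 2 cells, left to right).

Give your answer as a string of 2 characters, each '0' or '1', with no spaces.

Answer: 00

Derivation:
Step 1: in state A at pos 0, read 0 -> (A,0)->write 0,move L,goto B. Now: state=B, head=-1, tape[-2..1]=0000 (head:  ^)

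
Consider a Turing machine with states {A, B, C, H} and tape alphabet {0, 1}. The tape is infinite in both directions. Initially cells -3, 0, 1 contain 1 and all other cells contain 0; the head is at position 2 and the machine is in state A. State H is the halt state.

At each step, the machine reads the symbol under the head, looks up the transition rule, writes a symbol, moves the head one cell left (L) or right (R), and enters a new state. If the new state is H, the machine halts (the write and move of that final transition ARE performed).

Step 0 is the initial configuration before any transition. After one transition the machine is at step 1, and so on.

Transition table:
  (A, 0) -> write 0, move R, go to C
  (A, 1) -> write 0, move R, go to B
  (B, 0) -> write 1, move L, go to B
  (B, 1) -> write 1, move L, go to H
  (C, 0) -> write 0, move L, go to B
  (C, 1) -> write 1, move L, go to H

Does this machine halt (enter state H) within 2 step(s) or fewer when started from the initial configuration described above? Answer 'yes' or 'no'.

Answer: no

Derivation:
Step 1: in state A at pos 2, read 0 -> (A,0)->write 0,move R,goto C. Now: state=C, head=3, tape[-4..4]=010011000 (head:        ^)
Step 2: in state C at pos 3, read 0 -> (C,0)->write 0,move L,goto B. Now: state=B, head=2, tape[-4..4]=010011000 (head:       ^)
After 2 step(s): state = B (not H) -> not halted within 2 -> no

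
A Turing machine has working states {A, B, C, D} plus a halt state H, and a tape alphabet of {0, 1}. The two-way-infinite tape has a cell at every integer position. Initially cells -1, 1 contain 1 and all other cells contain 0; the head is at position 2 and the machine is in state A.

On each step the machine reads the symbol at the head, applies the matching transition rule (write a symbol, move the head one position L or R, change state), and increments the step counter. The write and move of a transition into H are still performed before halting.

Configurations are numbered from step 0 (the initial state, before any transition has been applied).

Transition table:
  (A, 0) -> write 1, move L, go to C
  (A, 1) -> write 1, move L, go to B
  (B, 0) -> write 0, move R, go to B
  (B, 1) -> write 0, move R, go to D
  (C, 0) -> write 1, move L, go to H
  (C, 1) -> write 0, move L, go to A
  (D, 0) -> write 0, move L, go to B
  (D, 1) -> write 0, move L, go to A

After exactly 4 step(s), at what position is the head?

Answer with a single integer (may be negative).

Answer: -2

Derivation:
Step 1: in state A at pos 2, read 0 -> (A,0)->write 1,move L,goto C. Now: state=C, head=1, tape[-2..3]=010110 (head:    ^)
Step 2: in state C at pos 1, read 1 -> (C,1)->write 0,move L,goto A. Now: state=A, head=0, tape[-2..3]=010010 (head:   ^)
Step 3: in state A at pos 0, read 0 -> (A,0)->write 1,move L,goto C. Now: state=C, head=-1, tape[-2..3]=011010 (head:  ^)
Step 4: in state C at pos -1, read 1 -> (C,1)->write 0,move L,goto A. Now: state=A, head=-2, tape[-3..3]=0001010 (head:  ^)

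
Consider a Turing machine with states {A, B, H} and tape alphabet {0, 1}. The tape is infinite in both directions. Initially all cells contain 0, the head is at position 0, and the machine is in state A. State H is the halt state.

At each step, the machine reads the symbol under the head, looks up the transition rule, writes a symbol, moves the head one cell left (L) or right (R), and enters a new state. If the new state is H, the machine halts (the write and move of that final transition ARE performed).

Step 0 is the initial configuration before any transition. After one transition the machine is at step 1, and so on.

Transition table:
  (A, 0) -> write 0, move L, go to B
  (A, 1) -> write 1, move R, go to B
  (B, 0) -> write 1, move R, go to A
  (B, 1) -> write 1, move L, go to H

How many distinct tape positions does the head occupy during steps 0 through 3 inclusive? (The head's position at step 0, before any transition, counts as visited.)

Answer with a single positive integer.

Answer: 2

Derivation:
Step 1: in state A at pos 0, read 0 -> (A,0)->write 0,move L,goto B. Now: state=B, head=-1, tape[-2..1]=0000 (head:  ^)
Step 2: in state B at pos -1, read 0 -> (B,0)->write 1,move R,goto A. Now: state=A, head=0, tape[-2..1]=0100 (head:   ^)
Step 3: in state A at pos 0, read 0 -> (A,0)->write 0,move L,goto B. Now: state=B, head=-1, tape[-2..1]=0100 (head:  ^)
Head positions at steps 0..3: starting at 0, distinct positions visited = {-1, 0} -> 2 position(s)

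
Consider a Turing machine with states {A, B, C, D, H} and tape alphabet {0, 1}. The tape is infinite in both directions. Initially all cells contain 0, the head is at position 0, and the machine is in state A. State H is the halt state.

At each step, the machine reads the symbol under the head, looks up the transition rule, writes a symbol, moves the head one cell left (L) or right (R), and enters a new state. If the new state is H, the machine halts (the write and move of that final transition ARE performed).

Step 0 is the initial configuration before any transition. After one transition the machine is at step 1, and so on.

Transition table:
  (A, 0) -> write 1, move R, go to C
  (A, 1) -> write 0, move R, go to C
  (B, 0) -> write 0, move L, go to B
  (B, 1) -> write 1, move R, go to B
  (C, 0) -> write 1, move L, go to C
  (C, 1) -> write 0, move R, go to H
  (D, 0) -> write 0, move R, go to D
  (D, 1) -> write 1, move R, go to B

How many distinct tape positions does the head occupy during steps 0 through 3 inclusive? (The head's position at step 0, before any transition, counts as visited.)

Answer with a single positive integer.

Step 1: in state A at pos 0, read 0 -> (A,0)->write 1,move R,goto C. Now: state=C, head=1, tape[-1..2]=0100 (head:   ^)
Step 2: in state C at pos 1, read 0 -> (C,0)->write 1,move L,goto C. Now: state=C, head=0, tape[-1..2]=0110 (head:  ^)
Step 3: in state C at pos 0, read 1 -> (C,1)->write 0,move R,goto H. Now: state=H, head=1, tape[-1..2]=0010 (head:   ^)
Head positions at steps 0..3: starting at 0, distinct positions visited = {0, 1} -> 2 position(s)

Answer: 2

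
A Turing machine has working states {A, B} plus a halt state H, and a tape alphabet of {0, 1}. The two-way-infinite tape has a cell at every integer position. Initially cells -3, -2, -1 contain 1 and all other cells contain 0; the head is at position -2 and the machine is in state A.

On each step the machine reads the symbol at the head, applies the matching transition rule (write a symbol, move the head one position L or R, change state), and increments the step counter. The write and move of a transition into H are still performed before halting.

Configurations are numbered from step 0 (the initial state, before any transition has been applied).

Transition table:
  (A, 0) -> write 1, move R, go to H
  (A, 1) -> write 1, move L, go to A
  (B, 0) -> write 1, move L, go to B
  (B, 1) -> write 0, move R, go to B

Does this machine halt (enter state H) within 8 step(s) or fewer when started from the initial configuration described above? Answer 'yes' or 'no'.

Answer: yes

Derivation:
Step 1: in state A at pos -2, read 1 -> (A,1)->write 1,move L,goto A. Now: state=A, head=-3, tape[-4..0]=01110 (head:  ^)
Step 2: in state A at pos -3, read 1 -> (A,1)->write 1,move L,goto A. Now: state=A, head=-4, tape[-5..0]=001110 (head:  ^)
Step 3: in state A at pos -4, read 0 -> (A,0)->write 1,move R,goto H. Now: state=H, head=-3, tape[-5..0]=011110 (head:   ^)
State H reached at step 3; 3 <= 8 -> yes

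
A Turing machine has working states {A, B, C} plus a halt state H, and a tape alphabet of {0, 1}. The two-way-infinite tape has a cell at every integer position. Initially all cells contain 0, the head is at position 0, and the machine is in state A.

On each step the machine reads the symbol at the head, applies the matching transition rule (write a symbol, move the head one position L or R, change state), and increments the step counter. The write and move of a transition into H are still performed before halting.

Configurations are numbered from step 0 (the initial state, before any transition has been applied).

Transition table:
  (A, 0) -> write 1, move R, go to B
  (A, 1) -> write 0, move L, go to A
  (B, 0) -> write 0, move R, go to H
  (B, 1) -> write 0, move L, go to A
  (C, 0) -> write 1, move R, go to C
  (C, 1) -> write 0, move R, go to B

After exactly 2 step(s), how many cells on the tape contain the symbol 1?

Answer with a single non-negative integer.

Step 1: in state A at pos 0, read 0 -> (A,0)->write 1,move R,goto B. Now: state=B, head=1, tape[-1..2]=0100 (head:   ^)
Step 2: in state B at pos 1, read 0 -> (B,0)->write 0,move R,goto H. Now: state=H, head=2, tape[-1..3]=01000 (head:    ^)
Cells containing 1 after step 2: {0} -> 1 cell(s)

Answer: 1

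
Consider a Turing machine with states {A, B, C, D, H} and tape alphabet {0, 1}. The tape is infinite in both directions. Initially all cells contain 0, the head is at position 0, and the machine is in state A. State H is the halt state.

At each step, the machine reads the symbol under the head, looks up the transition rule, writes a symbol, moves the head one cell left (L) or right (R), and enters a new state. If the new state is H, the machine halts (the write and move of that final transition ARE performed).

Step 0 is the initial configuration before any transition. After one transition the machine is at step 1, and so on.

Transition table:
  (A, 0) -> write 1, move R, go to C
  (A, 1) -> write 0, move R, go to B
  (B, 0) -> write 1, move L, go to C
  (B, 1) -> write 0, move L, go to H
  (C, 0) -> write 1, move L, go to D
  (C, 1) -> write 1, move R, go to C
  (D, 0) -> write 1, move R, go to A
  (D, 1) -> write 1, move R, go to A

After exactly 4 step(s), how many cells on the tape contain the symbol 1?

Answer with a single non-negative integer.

Answer: 1

Derivation:
Step 1: in state A at pos 0, read 0 -> (A,0)->write 1,move R,goto C. Now: state=C, head=1, tape[-1..2]=0100 (head:   ^)
Step 2: in state C at pos 1, read 0 -> (C,0)->write 1,move L,goto D. Now: state=D, head=0, tape[-1..2]=0110 (head:  ^)
Step 3: in state D at pos 0, read 1 -> (D,1)->write 1,move R,goto A. Now: state=A, head=1, tape[-1..2]=0110 (head:   ^)
Step 4: in state A at pos 1, read 1 -> (A,1)->write 0,move R,goto B. Now: state=B, head=2, tape[-1..3]=01000 (head:    ^)
Cells containing 1 after step 4: {0} -> 1 cell(s)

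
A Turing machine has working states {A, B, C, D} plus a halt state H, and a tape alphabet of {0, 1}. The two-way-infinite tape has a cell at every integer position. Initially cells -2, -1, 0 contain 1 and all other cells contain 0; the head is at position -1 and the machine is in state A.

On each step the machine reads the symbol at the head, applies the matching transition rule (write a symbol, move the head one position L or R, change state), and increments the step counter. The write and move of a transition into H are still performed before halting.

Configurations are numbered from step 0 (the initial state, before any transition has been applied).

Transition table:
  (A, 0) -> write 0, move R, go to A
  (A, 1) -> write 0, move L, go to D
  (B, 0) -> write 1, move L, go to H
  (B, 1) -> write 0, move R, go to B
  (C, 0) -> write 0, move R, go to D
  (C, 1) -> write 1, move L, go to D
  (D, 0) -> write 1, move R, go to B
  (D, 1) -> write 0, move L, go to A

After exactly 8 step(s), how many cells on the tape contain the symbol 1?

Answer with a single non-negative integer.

Answer: 2

Derivation:
Step 1: in state A at pos -1, read 1 -> (A,1)->write 0,move L,goto D. Now: state=D, head=-2, tape[-3..1]=01010 (head:  ^)
Step 2: in state D at pos -2, read 1 -> (D,1)->write 0,move L,goto A. Now: state=A, head=-3, tape[-4..1]=000010 (head:  ^)
Step 3: in state A at pos -3, read 0 -> (A,0)->write 0,move R,goto A. Now: state=A, head=-2, tape[-4..1]=000010 (head:   ^)
Step 4: in state A at pos -2, read 0 -> (A,0)->write 0,move R,goto A. Now: state=A, head=-1, tape[-4..1]=000010 (head:    ^)
Step 5: in state A at pos -1, read 0 -> (A,0)->write 0,move R,goto A. Now: state=A, head=0, tape[-4..1]=000010 (head:     ^)
Step 6: in state A at pos 0, read 1 -> (A,1)->write 0,move L,goto D. Now: state=D, head=-1, tape[-4..1]=000000 (head:    ^)
Step 7: in state D at pos -1, read 0 -> (D,0)->write 1,move R,goto B. Now: state=B, head=0, tape[-4..1]=000100 (head:     ^)
Step 8: in state B at pos 0, read 0 -> (B,0)->write 1,move L,goto H. Now: state=H, head=-1, tape[-4..1]=000110 (head:    ^)
Cells containing 1 after step 8: {-1, 0} -> 2 cell(s)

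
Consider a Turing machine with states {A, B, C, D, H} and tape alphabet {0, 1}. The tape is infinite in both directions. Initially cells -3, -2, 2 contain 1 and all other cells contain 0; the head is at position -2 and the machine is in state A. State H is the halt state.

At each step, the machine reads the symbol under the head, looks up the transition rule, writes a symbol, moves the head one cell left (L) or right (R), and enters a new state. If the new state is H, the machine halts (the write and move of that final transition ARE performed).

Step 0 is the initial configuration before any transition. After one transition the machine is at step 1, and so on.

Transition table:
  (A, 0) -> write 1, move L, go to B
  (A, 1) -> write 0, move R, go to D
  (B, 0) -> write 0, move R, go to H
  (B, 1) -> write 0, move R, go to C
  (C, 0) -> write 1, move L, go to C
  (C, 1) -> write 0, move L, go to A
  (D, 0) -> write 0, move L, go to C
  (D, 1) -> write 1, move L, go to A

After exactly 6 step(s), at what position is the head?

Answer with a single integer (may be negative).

Step 1: in state A at pos -2, read 1 -> (A,1)->write 0,move R,goto D. Now: state=D, head=-1, tape[-4..3]=01000010 (head:    ^)
Step 2: in state D at pos -1, read 0 -> (D,0)->write 0,move L,goto C. Now: state=C, head=-2, tape[-4..3]=01000010 (head:   ^)
Step 3: in state C at pos -2, read 0 -> (C,0)->write 1,move L,goto C. Now: state=C, head=-3, tape[-4..3]=01100010 (head:  ^)
Step 4: in state C at pos -3, read 1 -> (C,1)->write 0,move L,goto A. Now: state=A, head=-4, tape[-5..3]=000100010 (head:  ^)
Step 5: in state A at pos -4, read 0 -> (A,0)->write 1,move L,goto B. Now: state=B, head=-5, tape[-6..3]=0010100010 (head:  ^)
Step 6: in state B at pos -5, read 0 -> (B,0)->write 0,move R,goto H. Now: state=H, head=-4, tape[-6..3]=0010100010 (head:   ^)

Answer: -4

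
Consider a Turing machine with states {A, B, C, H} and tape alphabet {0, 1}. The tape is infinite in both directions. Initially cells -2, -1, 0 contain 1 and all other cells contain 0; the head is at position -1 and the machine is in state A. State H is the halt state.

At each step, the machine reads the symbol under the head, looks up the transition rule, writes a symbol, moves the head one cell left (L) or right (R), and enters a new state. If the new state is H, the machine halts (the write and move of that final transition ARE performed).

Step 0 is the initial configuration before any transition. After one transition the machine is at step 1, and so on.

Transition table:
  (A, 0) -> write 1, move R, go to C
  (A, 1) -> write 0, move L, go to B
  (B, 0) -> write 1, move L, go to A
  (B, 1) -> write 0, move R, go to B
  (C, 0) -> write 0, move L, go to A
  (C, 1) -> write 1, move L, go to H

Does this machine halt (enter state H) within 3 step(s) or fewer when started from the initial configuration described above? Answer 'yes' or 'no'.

Answer: no

Derivation:
Step 1: in state A at pos -1, read 1 -> (A,1)->write 0,move L,goto B. Now: state=B, head=-2, tape[-3..1]=01010 (head:  ^)
Step 2: in state B at pos -2, read 1 -> (B,1)->write 0,move R,goto B. Now: state=B, head=-1, tape[-3..1]=00010 (head:   ^)
Step 3: in state B at pos -1, read 0 -> (B,0)->write 1,move L,goto A. Now: state=A, head=-2, tape[-3..1]=00110 (head:  ^)
After 3 step(s): state = A (not H) -> not halted within 3 -> no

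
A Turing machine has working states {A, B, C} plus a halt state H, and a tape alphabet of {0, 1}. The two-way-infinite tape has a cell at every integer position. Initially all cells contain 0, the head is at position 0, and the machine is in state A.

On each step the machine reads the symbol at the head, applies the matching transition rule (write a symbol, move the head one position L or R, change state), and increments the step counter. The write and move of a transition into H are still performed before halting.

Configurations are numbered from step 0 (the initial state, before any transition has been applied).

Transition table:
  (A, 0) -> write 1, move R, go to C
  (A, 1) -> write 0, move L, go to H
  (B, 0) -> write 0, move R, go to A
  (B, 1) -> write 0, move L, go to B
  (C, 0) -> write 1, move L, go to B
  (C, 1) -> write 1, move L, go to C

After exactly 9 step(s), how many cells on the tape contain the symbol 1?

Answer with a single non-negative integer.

Answer: 3

Derivation:
Step 1: in state A at pos 0, read 0 -> (A,0)->write 1,move R,goto C. Now: state=C, head=1, tape[-1..2]=0100 (head:   ^)
Step 2: in state C at pos 1, read 0 -> (C,0)->write 1,move L,goto B. Now: state=B, head=0, tape[-1..2]=0110 (head:  ^)
Step 3: in state B at pos 0, read 1 -> (B,1)->write 0,move L,goto B. Now: state=B, head=-1, tape[-2..2]=00010 (head:  ^)
Step 4: in state B at pos -1, read 0 -> (B,0)->write 0,move R,goto A. Now: state=A, head=0, tape[-2..2]=00010 (head:   ^)
Step 5: in state A at pos 0, read 0 -> (A,0)->write 1,move R,goto C. Now: state=C, head=1, tape[-2..2]=00110 (head:    ^)
Step 6: in state C at pos 1, read 1 -> (C,1)->write 1,move L,goto C. Now: state=C, head=0, tape[-2..2]=00110 (head:   ^)
Step 7: in state C at pos 0, read 1 -> (C,1)->write 1,move L,goto C. Now: state=C, head=-1, tape[-2..2]=00110 (head:  ^)
Step 8: in state C at pos -1, read 0 -> (C,0)->write 1,move L,goto B. Now: state=B, head=-2, tape[-3..2]=001110 (head:  ^)
Step 9: in state B at pos -2, read 0 -> (B,0)->write 0,move R,goto A. Now: state=A, head=-1, tape[-3..2]=001110 (head:   ^)
Cells containing 1 after step 9: {-1, 0, 1} -> 3 cell(s)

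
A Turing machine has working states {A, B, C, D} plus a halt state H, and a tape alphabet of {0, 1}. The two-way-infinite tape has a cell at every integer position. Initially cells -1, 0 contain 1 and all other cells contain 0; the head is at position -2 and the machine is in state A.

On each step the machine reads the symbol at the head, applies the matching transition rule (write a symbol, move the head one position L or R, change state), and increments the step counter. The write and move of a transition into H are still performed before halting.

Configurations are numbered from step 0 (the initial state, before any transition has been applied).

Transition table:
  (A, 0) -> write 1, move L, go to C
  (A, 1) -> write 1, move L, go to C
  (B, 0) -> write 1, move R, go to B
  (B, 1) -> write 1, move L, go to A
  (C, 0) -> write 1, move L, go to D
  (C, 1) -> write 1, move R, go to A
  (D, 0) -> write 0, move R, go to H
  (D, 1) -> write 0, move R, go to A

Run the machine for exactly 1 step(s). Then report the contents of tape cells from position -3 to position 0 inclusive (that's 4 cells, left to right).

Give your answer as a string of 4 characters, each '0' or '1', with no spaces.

Answer: 0111

Derivation:
Step 1: in state A at pos -2, read 0 -> (A,0)->write 1,move L,goto C. Now: state=C, head=-3, tape[-4..1]=001110 (head:  ^)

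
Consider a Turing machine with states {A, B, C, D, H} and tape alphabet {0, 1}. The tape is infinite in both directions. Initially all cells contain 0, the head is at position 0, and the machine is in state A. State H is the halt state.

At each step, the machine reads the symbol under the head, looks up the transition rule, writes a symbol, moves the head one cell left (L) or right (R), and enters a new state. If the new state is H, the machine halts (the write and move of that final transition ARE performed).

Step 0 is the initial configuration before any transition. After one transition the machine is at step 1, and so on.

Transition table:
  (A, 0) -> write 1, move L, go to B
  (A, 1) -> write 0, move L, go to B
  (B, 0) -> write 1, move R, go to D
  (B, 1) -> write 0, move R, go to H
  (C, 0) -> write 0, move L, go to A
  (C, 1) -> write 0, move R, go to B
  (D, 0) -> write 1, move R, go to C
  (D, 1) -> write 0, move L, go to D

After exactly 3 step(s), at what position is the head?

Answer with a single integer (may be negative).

Answer: -1

Derivation:
Step 1: in state A at pos 0, read 0 -> (A,0)->write 1,move L,goto B. Now: state=B, head=-1, tape[-2..1]=0010 (head:  ^)
Step 2: in state B at pos -1, read 0 -> (B,0)->write 1,move R,goto D. Now: state=D, head=0, tape[-2..1]=0110 (head:   ^)
Step 3: in state D at pos 0, read 1 -> (D,1)->write 0,move L,goto D. Now: state=D, head=-1, tape[-2..1]=0100 (head:  ^)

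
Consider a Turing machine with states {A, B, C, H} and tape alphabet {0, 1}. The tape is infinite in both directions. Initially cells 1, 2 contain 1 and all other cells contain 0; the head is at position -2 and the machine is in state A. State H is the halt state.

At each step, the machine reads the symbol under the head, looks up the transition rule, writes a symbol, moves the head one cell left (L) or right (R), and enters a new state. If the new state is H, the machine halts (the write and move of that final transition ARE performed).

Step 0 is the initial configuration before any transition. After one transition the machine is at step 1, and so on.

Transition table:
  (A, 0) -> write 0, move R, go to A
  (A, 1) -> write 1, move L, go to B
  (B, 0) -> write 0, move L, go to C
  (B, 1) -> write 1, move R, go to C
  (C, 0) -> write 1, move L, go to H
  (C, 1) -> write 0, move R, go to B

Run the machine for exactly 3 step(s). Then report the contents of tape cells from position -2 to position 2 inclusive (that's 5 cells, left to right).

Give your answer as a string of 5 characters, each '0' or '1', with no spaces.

Step 1: in state A at pos -2, read 0 -> (A,0)->write 0,move R,goto A. Now: state=A, head=-1, tape[-3..3]=0000110 (head:   ^)
Step 2: in state A at pos -1, read 0 -> (A,0)->write 0,move R,goto A. Now: state=A, head=0, tape[-3..3]=0000110 (head:    ^)
Step 3: in state A at pos 0, read 0 -> (A,0)->write 0,move R,goto A. Now: state=A, head=1, tape[-3..3]=0000110 (head:     ^)

Answer: 00011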